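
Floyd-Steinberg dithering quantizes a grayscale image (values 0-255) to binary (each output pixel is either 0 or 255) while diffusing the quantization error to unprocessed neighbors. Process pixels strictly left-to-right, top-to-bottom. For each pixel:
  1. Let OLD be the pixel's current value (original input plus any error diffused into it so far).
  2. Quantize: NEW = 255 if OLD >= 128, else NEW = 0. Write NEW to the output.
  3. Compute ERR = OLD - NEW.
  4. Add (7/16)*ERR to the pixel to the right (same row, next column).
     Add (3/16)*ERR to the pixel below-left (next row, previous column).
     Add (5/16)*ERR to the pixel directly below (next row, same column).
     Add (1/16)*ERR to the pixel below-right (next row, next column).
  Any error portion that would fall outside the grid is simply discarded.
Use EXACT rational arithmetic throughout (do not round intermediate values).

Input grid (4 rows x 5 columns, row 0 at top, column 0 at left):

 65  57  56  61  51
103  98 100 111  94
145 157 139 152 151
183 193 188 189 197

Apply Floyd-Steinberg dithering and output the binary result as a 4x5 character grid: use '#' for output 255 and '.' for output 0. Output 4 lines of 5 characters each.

(0,0): OLD=65 → NEW=0, ERR=65
(0,1): OLD=1367/16 → NEW=0, ERR=1367/16
(0,2): OLD=23905/256 → NEW=0, ERR=23905/256
(0,3): OLD=417191/4096 → NEW=0, ERR=417191/4096
(0,4): OLD=6262673/65536 → NEW=0, ERR=6262673/65536
(1,0): OLD=35669/256 → NEW=255, ERR=-29611/256
(1,1): OLD=195923/2048 → NEW=0, ERR=195923/2048
(1,2): OLD=12810447/65536 → NEW=255, ERR=-3901233/65536
(1,3): OLD=36841571/262144 → NEW=255, ERR=-30005149/262144
(1,4): OLD=336182217/4194304 → NEW=0, ERR=336182217/4194304
(2,0): OLD=4154689/32768 → NEW=0, ERR=4154689/32768
(2,1): OLD=234855643/1048576 → NEW=255, ERR=-32531237/1048576
(2,2): OLD=1532466513/16777216 → NEW=0, ERR=1532466513/16777216
(2,3): OLD=44963278179/268435456 → NEW=255, ERR=-23487763101/268435456
(2,4): OLD=560978756853/4294967296 → NEW=255, ERR=-534237903627/4294967296
(3,0): OLD=3637387057/16777216 → NEW=255, ERR=-640803023/16777216
(3,1): OLD=25722261597/134217728 → NEW=255, ERR=-8503259043/134217728
(3,2): OLD=732214260111/4294967296 → NEW=255, ERR=-363002400369/4294967296
(3,3): OLD=919692621111/8589934592 → NEW=0, ERR=919692621111/8589934592
(3,4): OLD=27419334726259/137438953472 → NEW=255, ERR=-7627598409101/137438953472
Row 0: .....
Row 1: #.##.
Row 2: .#.##
Row 3: ###.#

Answer: .....
#.##.
.#.##
###.#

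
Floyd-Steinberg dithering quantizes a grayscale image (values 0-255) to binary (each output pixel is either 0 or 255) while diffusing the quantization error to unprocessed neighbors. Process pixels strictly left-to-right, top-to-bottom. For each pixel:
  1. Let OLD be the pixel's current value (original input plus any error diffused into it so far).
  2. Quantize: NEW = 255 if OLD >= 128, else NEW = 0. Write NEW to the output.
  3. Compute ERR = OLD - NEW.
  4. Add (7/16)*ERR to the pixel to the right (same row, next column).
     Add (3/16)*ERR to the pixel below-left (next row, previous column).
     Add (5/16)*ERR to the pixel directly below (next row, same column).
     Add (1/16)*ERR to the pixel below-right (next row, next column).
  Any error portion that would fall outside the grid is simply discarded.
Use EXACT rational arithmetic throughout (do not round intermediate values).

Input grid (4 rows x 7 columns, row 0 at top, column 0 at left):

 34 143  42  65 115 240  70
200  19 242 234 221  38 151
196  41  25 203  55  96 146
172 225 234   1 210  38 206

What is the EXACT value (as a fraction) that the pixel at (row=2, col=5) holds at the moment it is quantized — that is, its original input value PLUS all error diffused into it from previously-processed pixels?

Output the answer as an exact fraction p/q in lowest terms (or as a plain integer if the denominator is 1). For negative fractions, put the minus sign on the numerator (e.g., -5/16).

(0,0): OLD=34 → NEW=0, ERR=34
(0,1): OLD=1263/8 → NEW=255, ERR=-777/8
(0,2): OLD=-63/128 → NEW=0, ERR=-63/128
(0,3): OLD=132679/2048 → NEW=0, ERR=132679/2048
(0,4): OLD=4697073/32768 → NEW=255, ERR=-3658767/32768
(0,5): OLD=100217751/524288 → NEW=255, ERR=-33475689/524288
(0,6): OLD=352872737/8388608 → NEW=0, ERR=352872737/8388608
(1,0): OLD=24629/128 → NEW=255, ERR=-8011/128
(1,1): OLD=-37581/1024 → NEW=0, ERR=-37581/1024
(1,2): OLD=7597807/32768 → NEW=255, ERR=-758033/32768
(1,3): OLD=29249763/131072 → NEW=255, ERR=-4173597/131072
(1,4): OLD=1377859049/8388608 → NEW=255, ERR=-761235991/8388608
(1,5): OLD=-1392229767/67108864 → NEW=0, ERR=-1392229767/67108864
(1,6): OLD=162219428343/1073741824 → NEW=255, ERR=-111584736777/1073741824
(2,0): OLD=2778081/16384 → NEW=255, ERR=-1399839/16384
(2,1): OLD=-8439813/524288 → NEW=0, ERR=-8439813/524288
(2,2): OLD=20669233/8388608 → NEW=0, ERR=20669233/8388608
(2,3): OLD=11788783977/67108864 → NEW=255, ERR=-5323976343/67108864
(2,4): OLD=-7487522343/536870912 → NEW=0, ERR=-7487522343/536870912
(2,5): OLD=1000871330323/17179869184 → NEW=0, ERR=1000871330323/17179869184
Target (2,5): original=96, with diffused error = 1000871330323/17179869184

Answer: 1000871330323/17179869184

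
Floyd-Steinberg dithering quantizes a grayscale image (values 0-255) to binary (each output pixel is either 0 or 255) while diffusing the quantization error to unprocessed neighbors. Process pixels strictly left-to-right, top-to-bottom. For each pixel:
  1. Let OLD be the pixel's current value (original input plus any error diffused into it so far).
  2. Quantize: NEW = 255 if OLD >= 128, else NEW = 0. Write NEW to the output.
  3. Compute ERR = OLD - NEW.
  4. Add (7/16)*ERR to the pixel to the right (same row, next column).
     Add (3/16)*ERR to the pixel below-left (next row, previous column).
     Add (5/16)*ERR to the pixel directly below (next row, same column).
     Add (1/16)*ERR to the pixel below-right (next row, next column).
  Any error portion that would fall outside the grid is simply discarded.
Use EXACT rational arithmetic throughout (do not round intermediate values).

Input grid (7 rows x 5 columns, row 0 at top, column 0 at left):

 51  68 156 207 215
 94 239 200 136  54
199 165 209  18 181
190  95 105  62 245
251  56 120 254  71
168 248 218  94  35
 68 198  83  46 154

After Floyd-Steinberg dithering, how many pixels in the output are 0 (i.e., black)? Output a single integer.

(0,0): OLD=51 → NEW=0, ERR=51
(0,1): OLD=1445/16 → NEW=0, ERR=1445/16
(0,2): OLD=50051/256 → NEW=255, ERR=-15229/256
(0,3): OLD=741269/4096 → NEW=255, ERR=-303211/4096
(0,4): OLD=11967763/65536 → NEW=255, ERR=-4743917/65536
(1,0): OLD=32479/256 → NEW=0, ERR=32479/256
(1,1): OLD=644633/2048 → NEW=255, ERR=122393/2048
(1,2): OLD=13062669/65536 → NEW=255, ERR=-3649011/65536
(1,3): OLD=18669001/262144 → NEW=0, ERR=18669001/262144
(1,4): OLD=242891579/4194304 → NEW=0, ERR=242891579/4194304
(2,0): OLD=8187171/32768 → NEW=255, ERR=-168669/32768
(2,1): OLD=187604145/1048576 → NEW=255, ERR=-79782735/1048576
(2,2): OLD=2942731347/16777216 → NEW=255, ERR=-1335458733/16777216
(2,3): OLD=3438259529/268435456 → NEW=0, ERR=3438259529/268435456
(2,4): OLD=898299259583/4294967296 → NEW=255, ERR=-196917400897/4294967296
(3,0): OLD=2921335795/16777216 → NEW=255, ERR=-1356854285/16777216
(3,1): OLD=2764017399/134217728 → NEW=0, ERR=2764017399/134217728
(3,2): OLD=372721509453/4294967296 → NEW=0, ERR=372721509453/4294967296
(3,3): OLD=776511155973/8589934592 → NEW=0, ERR=776511155973/8589934592
(3,4): OLD=37248971988409/137438953472 → NEW=255, ERR=2202038853049/137438953472
(4,0): OLD=493036276445/2147483648 → NEW=255, ERR=-54572053795/2147483648
(4,1): OLD=4297334559325/68719476736 → NEW=0, ERR=4297334559325/68719476736
(4,2): OLD=211891902656275/1099511627776 → NEW=255, ERR=-68483562426605/1099511627776
(4,3): OLD=4634263097011293/17592186044416 → NEW=255, ERR=148255655685213/17592186044416
(4,4): OLD=24022112649637131/281474976710656 → NEW=0, ERR=24022112649637131/281474976710656
(5,0): OLD=188878428537143/1099511627776 → NEW=255, ERR=-91497036545737/1099511627776
(5,1): OLD=1916389034559077/8796093022208 → NEW=255, ERR=-326614686103963/8796093022208
(5,2): OLD=52855138937581965/281474976710656 → NEW=255, ERR=-18920980123635315/281474976710656
(5,3): OLD=89321625632474243/1125899906842624 → NEW=0, ERR=89321625632474243/1125899906842624
(5,4): OLD=1745685942215785393/18014398509481984 → NEW=0, ERR=1745685942215785393/18014398509481984
(6,0): OLD=4930423688020935/140737488355328 → NEW=0, ERR=4930423688020935/140737488355328
(6,1): OLD=828294126348402601/4503599627370496 → NEW=255, ERR=-320123778631073879/4503599627370496
(6,2): OLD=3130868233144138195/72057594037927936 → NEW=0, ERR=3130868233144138195/72057594037927936
(6,3): OLD=119637847441254470097/1152921504606846976 → NEW=0, ERR=119637847441254470097/1152921504606846976
(6,4): OLD=4328348365596757190135/18446744073709551616 → NEW=255, ERR=-375571373199178471945/18446744073709551616
Output grid:
  Row 0: ..###  (2 black, running=2)
  Row 1: .##..  (3 black, running=5)
  Row 2: ###.#  (1 black, running=6)
  Row 3: #...#  (3 black, running=9)
  Row 4: #.##.  (2 black, running=11)
  Row 5: ###..  (2 black, running=13)
  Row 6: .#..#  (3 black, running=16)

Answer: 16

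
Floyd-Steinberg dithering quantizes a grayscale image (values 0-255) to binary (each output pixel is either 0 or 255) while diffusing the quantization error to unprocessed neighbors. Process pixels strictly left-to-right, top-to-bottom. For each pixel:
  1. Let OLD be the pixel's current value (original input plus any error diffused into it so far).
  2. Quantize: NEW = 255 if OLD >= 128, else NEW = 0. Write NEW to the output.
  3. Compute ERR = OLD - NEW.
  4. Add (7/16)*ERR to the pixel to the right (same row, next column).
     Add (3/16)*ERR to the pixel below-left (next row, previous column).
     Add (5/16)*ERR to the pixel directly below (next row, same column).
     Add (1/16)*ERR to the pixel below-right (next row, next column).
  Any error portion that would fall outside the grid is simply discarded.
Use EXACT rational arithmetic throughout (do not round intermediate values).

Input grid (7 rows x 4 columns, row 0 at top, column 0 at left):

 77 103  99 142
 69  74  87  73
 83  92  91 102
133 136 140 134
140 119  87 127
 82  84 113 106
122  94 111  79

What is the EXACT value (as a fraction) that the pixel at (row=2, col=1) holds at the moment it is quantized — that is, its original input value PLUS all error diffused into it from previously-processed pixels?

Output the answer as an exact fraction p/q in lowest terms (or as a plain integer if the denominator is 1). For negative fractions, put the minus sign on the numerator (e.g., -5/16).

Answer: 205331087/1048576

Derivation:
(0,0): OLD=77 → NEW=0, ERR=77
(0,1): OLD=2187/16 → NEW=255, ERR=-1893/16
(0,2): OLD=12093/256 → NEW=0, ERR=12093/256
(0,3): OLD=666283/4096 → NEW=255, ERR=-378197/4096
(1,0): OLD=18145/256 → NEW=0, ERR=18145/256
(1,1): OLD=167335/2048 → NEW=0, ERR=167335/2048
(1,2): OLD=7392563/65536 → NEW=0, ERR=7392563/65536
(1,3): OLD=101134037/1048576 → NEW=0, ERR=101134037/1048576
(2,0): OLD=3947549/32768 → NEW=0, ERR=3947549/32768
(2,1): OLD=205331087/1048576 → NEW=255, ERR=-62055793/1048576
Target (2,1): original=92, with diffused error = 205331087/1048576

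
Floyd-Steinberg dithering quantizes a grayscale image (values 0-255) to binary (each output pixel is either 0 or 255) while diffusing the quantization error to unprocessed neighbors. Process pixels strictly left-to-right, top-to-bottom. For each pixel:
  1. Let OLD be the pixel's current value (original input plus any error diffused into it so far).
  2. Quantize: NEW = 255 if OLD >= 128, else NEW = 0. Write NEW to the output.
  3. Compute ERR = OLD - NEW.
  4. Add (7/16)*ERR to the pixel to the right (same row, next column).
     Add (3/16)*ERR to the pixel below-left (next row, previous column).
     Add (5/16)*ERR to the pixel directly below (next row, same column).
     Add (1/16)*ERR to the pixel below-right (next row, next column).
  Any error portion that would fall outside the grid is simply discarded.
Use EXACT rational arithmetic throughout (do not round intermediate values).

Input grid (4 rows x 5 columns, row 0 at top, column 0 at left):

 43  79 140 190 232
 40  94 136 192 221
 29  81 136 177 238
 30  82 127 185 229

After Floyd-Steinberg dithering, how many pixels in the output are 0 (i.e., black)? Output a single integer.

Answer: 9

Derivation:
(0,0): OLD=43 → NEW=0, ERR=43
(0,1): OLD=1565/16 → NEW=0, ERR=1565/16
(0,2): OLD=46795/256 → NEW=255, ERR=-18485/256
(0,3): OLD=648845/4096 → NEW=255, ERR=-395635/4096
(0,4): OLD=12434907/65536 → NEW=255, ERR=-4276773/65536
(1,0): OLD=18375/256 → NEW=0, ERR=18375/256
(1,1): OLD=297201/2048 → NEW=255, ERR=-225039/2048
(1,2): OLD=3497285/65536 → NEW=0, ERR=3497285/65536
(1,3): OLD=44148577/262144 → NEW=255, ERR=-22698143/262144
(1,4): OLD=657198083/4194304 → NEW=255, ERR=-412349437/4194304
(2,0): OLD=1010155/32768 → NEW=0, ERR=1010155/32768
(2,1): OLD=78266441/1048576 → NEW=0, ERR=78266441/1048576
(2,2): OLD=2721751579/16777216 → NEW=255, ERR=-1556438501/16777216
(2,3): OLD=25301712161/268435456 → NEW=0, ERR=25301712161/268435456
(2,4): OLD=1044119483303/4294967296 → NEW=255, ERR=-51097177177/4294967296
(3,0): OLD=899740603/16777216 → NEW=0, ERR=899740603/16777216
(3,1): OLD=15209545375/134217728 → NEW=0, ERR=15209545375/134217728
(3,2): OLD=729820747141/4294967296 → NEW=255, ERR=-365395913339/4294967296
(3,3): OLD=1453466123485/8589934592 → NEW=255, ERR=-736967197475/8589934592
(3,4): OLD=26613432980145/137438953472 → NEW=255, ERR=-8433500155215/137438953472
Output grid:
  Row 0: ..###  (2 black, running=2)
  Row 1: .#.##  (2 black, running=4)
  Row 2: ..#.#  (3 black, running=7)
  Row 3: ..###  (2 black, running=9)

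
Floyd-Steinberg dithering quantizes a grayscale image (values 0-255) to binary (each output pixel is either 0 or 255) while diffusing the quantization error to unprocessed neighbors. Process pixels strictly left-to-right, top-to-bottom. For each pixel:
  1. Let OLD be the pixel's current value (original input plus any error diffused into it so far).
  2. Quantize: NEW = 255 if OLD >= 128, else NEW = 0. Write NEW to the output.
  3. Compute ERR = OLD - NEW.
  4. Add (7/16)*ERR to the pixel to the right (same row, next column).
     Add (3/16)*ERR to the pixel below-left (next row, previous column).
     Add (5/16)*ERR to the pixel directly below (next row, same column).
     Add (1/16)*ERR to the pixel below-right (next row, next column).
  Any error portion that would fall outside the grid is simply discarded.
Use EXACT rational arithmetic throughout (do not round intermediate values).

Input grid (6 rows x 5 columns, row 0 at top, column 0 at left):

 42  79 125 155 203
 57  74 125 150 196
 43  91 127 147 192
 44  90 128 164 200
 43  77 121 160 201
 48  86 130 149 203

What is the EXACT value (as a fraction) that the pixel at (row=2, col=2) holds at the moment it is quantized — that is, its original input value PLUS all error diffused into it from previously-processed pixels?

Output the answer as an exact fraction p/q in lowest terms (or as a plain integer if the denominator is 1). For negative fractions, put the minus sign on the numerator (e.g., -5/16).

(0,0): OLD=42 → NEW=0, ERR=42
(0,1): OLD=779/8 → NEW=0, ERR=779/8
(0,2): OLD=21453/128 → NEW=255, ERR=-11187/128
(0,3): OLD=239131/2048 → NEW=0, ERR=239131/2048
(0,4): OLD=8325821/32768 → NEW=255, ERR=-30019/32768
(1,0): OLD=11313/128 → NEW=0, ERR=11313/128
(1,1): OLD=132439/1024 → NEW=255, ERR=-128681/1024
(1,2): OLD=2316323/32768 → NEW=0, ERR=2316323/32768
(1,3): OLD=27758503/131072 → NEW=255, ERR=-5664857/131072
(1,4): OLD=386091797/2097152 → NEW=255, ERR=-148681963/2097152
(2,0): OLD=770989/16384 → NEW=0, ERR=770989/16384
(2,1): OLD=47760191/524288 → NEW=0, ERR=47760191/524288
(2,2): OLD=1451117437/8388608 → NEW=255, ERR=-687977603/8388608
Target (2,2): original=127, with diffused error = 1451117437/8388608

Answer: 1451117437/8388608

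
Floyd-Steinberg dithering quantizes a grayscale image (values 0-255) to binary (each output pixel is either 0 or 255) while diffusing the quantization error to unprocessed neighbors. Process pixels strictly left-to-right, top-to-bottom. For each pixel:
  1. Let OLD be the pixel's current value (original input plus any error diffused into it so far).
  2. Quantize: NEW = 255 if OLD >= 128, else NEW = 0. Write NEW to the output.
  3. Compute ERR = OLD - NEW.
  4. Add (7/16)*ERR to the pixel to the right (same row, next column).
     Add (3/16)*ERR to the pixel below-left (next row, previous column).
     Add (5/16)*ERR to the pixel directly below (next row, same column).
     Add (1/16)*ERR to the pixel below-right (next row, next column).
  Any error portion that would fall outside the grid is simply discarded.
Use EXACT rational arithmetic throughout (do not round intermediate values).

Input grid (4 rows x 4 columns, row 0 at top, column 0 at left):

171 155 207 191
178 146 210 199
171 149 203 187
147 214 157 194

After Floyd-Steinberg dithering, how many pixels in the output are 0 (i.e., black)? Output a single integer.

Answer: 4

Derivation:
(0,0): OLD=171 → NEW=255, ERR=-84
(0,1): OLD=473/4 → NEW=0, ERR=473/4
(0,2): OLD=16559/64 → NEW=255, ERR=239/64
(0,3): OLD=197257/1024 → NEW=255, ERR=-63863/1024
(1,0): OLD=11131/64 → NEW=255, ERR=-5189/64
(1,1): OLD=73181/512 → NEW=255, ERR=-57379/512
(1,2): OLD=2585953/16384 → NEW=255, ERR=-1591967/16384
(1,3): OLD=35975031/262144 → NEW=255, ERR=-30871689/262144
(2,0): OLD=1021135/8192 → NEW=0, ERR=1021135/8192
(2,1): OLD=38070421/262144 → NEW=255, ERR=-28776299/262144
(2,2): OLD=50082393/524288 → NEW=0, ERR=50082393/524288
(2,3): OLD=1559586613/8388608 → NEW=255, ERR=-579508427/8388608
(3,0): OLD=693615391/4194304 → NEW=255, ERR=-375932129/4194304
(3,1): OLD=11152466625/67108864 → NEW=255, ERR=-5960293695/67108864
(3,2): OLD=137633207231/1073741824 → NEW=255, ERR=-136170957889/1073741824
(3,3): OLD=2111381264057/17179869184 → NEW=0, ERR=2111381264057/17179869184
Output grid:
  Row 0: #.##  (1 black, running=1)
  Row 1: ####  (0 black, running=1)
  Row 2: .#.#  (2 black, running=3)
  Row 3: ###.  (1 black, running=4)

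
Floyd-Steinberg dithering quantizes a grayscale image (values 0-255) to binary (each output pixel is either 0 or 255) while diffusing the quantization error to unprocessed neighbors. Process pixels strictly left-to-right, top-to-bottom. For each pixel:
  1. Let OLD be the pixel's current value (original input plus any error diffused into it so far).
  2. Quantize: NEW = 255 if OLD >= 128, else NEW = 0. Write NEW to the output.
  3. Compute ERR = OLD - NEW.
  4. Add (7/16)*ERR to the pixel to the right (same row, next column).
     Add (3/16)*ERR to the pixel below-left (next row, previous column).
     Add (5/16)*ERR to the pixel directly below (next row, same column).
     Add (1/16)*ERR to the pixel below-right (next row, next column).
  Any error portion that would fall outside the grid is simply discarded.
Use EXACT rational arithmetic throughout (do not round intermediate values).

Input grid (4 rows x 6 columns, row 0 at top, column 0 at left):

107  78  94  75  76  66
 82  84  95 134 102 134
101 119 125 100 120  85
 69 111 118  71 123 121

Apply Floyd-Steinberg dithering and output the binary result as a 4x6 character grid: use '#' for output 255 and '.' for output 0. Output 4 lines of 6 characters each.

(0,0): OLD=107 → NEW=0, ERR=107
(0,1): OLD=1997/16 → NEW=0, ERR=1997/16
(0,2): OLD=38043/256 → NEW=255, ERR=-27237/256
(0,3): OLD=116541/4096 → NEW=0, ERR=116541/4096
(0,4): OLD=5796523/65536 → NEW=0, ERR=5796523/65536
(0,5): OLD=109781677/1048576 → NEW=0, ERR=109781677/1048576
(1,0): OLD=35543/256 → NEW=255, ERR=-29737/256
(1,1): OLD=120673/2048 → NEW=0, ERR=120673/2048
(1,2): OLD=6597237/65536 → NEW=0, ERR=6597237/65536
(1,3): OLD=51607505/262144 → NEW=255, ERR=-15239215/262144
(1,4): OLD=2107479379/16777216 → NEW=0, ERR=2107479379/16777216
(1,5): OLD=60989150805/268435456 → NEW=255, ERR=-7461890475/268435456
(2,0): OLD=2482107/32768 → NEW=0, ERR=2482107/32768
(2,1): OLD=191016761/1048576 → NEW=255, ERR=-76370119/1048576
(2,2): OLD=1969254123/16777216 → NEW=0, ERR=1969254123/16777216
(2,3): OLD=21881553235/134217728 → NEW=255, ERR=-12343967405/134217728
(2,4): OLD=473188254585/4294967296 → NEW=0, ERR=473188254585/4294967296
(2,5): OLD=9096036787679/68719476736 → NEW=255, ERR=-8427429780001/68719476736
(3,0): OLD=1325654667/16777216 → NEW=0, ERR=1325654667/16777216
(3,1): OLD=20072454959/134217728 → NEW=255, ERR=-14153065681/134217728
(3,2): OLD=93147249085/1073741824 → NEW=0, ERR=93147249085/1073741824
(3,3): OLD=7435864857079/68719476736 → NEW=0, ERR=7435864857079/68719476736
(3,4): OLD=96771821965719/549755813888 → NEW=255, ERR=-43415910575721/549755813888
(3,5): OLD=483886787043961/8796093022208 → NEW=0, ERR=483886787043961/8796093022208
Row 0: ..#...
Row 1: #..#.#
Row 2: .#.#.#
Row 3: .#..#.

Answer: ..#...
#..#.#
.#.#.#
.#..#.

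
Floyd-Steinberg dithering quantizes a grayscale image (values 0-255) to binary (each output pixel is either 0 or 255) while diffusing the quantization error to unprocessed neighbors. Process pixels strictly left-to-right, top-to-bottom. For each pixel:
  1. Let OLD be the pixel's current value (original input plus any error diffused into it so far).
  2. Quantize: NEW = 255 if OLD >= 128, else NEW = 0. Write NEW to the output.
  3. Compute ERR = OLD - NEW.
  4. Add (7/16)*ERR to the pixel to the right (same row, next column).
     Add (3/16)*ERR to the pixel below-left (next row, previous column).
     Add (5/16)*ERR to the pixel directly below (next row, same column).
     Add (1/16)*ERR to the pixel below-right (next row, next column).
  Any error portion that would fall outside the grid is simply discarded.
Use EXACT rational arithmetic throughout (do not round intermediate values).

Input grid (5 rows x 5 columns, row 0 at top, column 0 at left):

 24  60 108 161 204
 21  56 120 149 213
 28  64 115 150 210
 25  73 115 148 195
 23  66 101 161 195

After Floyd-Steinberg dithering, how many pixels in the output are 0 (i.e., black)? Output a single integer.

Answer: 14

Derivation:
(0,0): OLD=24 → NEW=0, ERR=24
(0,1): OLD=141/2 → NEW=0, ERR=141/2
(0,2): OLD=4443/32 → NEW=255, ERR=-3717/32
(0,3): OLD=56413/512 → NEW=0, ERR=56413/512
(0,4): OLD=2066059/8192 → NEW=255, ERR=-22901/8192
(1,0): OLD=1335/32 → NEW=0, ERR=1335/32
(1,1): OLD=19457/256 → NEW=0, ERR=19457/256
(1,2): OLD=1163413/8192 → NEW=255, ERR=-925547/8192
(1,3): OLD=4135921/32768 → NEW=0, ERR=4135921/32768
(1,4): OLD=143777203/524288 → NEW=255, ERR=10083763/524288
(2,0): OLD=226459/4096 → NEW=0, ERR=226459/4096
(2,1): OLD=12237273/131072 → NEW=0, ERR=12237273/131072
(2,2): OLD=312382667/2097152 → NEW=255, ERR=-222391093/2097152
(2,3): OLD=4683986993/33554432 → NEW=255, ERR=-3872393167/33554432
(2,4): OLD=93098126615/536870912 → NEW=255, ERR=-43803955945/536870912
(3,0): OLD=125374059/2097152 → NEW=0, ERR=125374059/2097152
(3,1): OLD=1877423759/16777216 → NEW=0, ERR=1877423759/16777216
(3,2): OLD=61748362453/536870912 → NEW=0, ERR=61748362453/536870912
(3,3): OLD=150676676973/1073741824 → NEW=255, ERR=-123127488147/1073741824
(3,4): OLD=1926225933057/17179869184 → NEW=0, ERR=1926225933057/17179869184
(4,0): OLD=16821249125/268435456 → NEW=0, ERR=16821249125/268435456
(4,1): OLD=1320161818725/8589934592 → NEW=255, ERR=-870271502235/8589934592
(4,2): OLD=10735484030347/137438953472 → NEW=0, ERR=10735484030347/137438953472
(4,3): OLD=412426543123557/2199023255552 → NEW=255, ERR=-148324387042203/2199023255552
(4,4): OLD=6803301349458243/35184372088832 → NEW=255, ERR=-2168713533193917/35184372088832
Output grid:
  Row 0: ..#.#  (3 black, running=3)
  Row 1: ..#.#  (3 black, running=6)
  Row 2: ..###  (2 black, running=8)
  Row 3: ...#.  (4 black, running=12)
  Row 4: .#.##  (2 black, running=14)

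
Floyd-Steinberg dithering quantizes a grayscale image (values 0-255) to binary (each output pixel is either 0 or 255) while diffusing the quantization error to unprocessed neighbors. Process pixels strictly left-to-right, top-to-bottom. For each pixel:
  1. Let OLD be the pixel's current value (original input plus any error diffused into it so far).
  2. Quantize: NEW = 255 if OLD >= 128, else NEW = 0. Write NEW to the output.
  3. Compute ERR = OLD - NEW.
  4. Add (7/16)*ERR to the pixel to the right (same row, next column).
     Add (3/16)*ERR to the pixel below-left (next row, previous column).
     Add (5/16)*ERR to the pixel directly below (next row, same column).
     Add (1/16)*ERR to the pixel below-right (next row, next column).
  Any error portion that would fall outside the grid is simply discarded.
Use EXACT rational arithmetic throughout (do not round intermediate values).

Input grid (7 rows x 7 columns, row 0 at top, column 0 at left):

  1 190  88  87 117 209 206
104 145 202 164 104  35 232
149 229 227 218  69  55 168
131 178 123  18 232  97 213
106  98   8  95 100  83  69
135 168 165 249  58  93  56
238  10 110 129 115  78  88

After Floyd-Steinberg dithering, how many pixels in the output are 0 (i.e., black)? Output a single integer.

(0,0): OLD=1 → NEW=0, ERR=1
(0,1): OLD=3047/16 → NEW=255, ERR=-1033/16
(0,2): OLD=15297/256 → NEW=0, ERR=15297/256
(0,3): OLD=463431/4096 → NEW=0, ERR=463431/4096
(0,4): OLD=10911729/65536 → NEW=255, ERR=-5799951/65536
(0,5): OLD=178552727/1048576 → NEW=255, ERR=-88834153/1048576
(0,6): OLD=2834267425/16777216 → NEW=255, ERR=-1443922655/16777216
(1,0): OLD=23605/256 → NEW=0, ERR=23605/256
(1,1): OLD=361331/2048 → NEW=255, ERR=-160909/2048
(1,2): OLD=13335151/65536 → NEW=255, ERR=-3376529/65536
(1,3): OLD=42980355/262144 → NEW=255, ERR=-23866365/262144
(1,4): OLD=464712041/16777216 → NEW=0, ERR=464712041/16777216
(1,5): OLD=-137531207/134217728 → NEW=0, ERR=-137531207/134217728
(1,6): OLD=428125810103/2147483648 → NEW=255, ERR=-119482520137/2147483648
(2,0): OLD=5343905/32768 → NEW=255, ERR=-3011935/32768
(2,1): OLD=168124667/1048576 → NEW=255, ERR=-99262213/1048576
(2,2): OLD=2474688433/16777216 → NEW=255, ERR=-1803501647/16777216
(2,3): OLD=19393462889/134217728 → NEW=255, ERR=-14832057751/134217728
(2,4): OLD=25154138297/1073741824 → NEW=0, ERR=25154138297/1073741824
(2,5): OLD=1931976630675/34359738368 → NEW=0, ERR=1931976630675/34359738368
(2,6): OLD=96289003547957/549755813888 → NEW=255, ERR=-43898728993483/549755813888
(3,0): OLD=1418119057/16777216 → NEW=0, ERR=1418119057/16777216
(3,1): OLD=21407375933/134217728 → NEW=255, ERR=-12818144707/134217728
(3,2): OLD=22535836679/1073741824 → NEW=0, ERR=22535836679/1073741824
(3,3): OLD=-41563874623/4294967296 → NEW=0, ERR=-41563874623/4294967296
(3,4): OLD=131239357078417/549755813888 → NEW=255, ERR=-8948375463023/549755813888
(3,5): OLD=413161628597315/4398046511104 → NEW=0, ERR=413161628597315/4398046511104
(3,6): OLD=16372017759010717/70368744177664 → NEW=255, ERR=-1572012006293603/70368744177664
(4,0): OLD=245903594847/2147483648 → NEW=0, ERR=245903594847/2147483648
(4,1): OLD=4379862206803/34359738368 → NEW=0, ERR=4379862206803/34359738368
(4,2): OLD=34383837791421/549755813888 → NEW=0, ERR=34383837791421/549755813888
(4,3): OLD=517204021940783/4398046511104 → NEW=0, ERR=517204021940783/4398046511104
(4,4): OLD=5748145515504477/35184372088832 → NEW=255, ERR=-3223869367147683/35184372088832
(4,5): OLD=75507023337507677/1125899906842624 → NEW=0, ERR=75507023337507677/1125899906842624
(4,6): OLD=1751551076934235035/18014398509481984 → NEW=0, ERR=1751551076934235035/18014398509481984
(5,0): OLD=107028909083049/549755813888 → NEW=255, ERR=-33158823458391/549755813888
(5,1): OLD=881061836860771/4398046511104 → NEW=255, ERR=-240440023470749/4398046511104
(5,2): OLD=6707675282484645/35184372088832 → NEW=255, ERR=-2264339600167515/35184372088832
(5,3): OLD=68770639797786649/281474976710656 → NEW=255, ERR=-3005479263430631/281474976710656
(5,4): OLD=803787895059631603/18014398509481984 → NEW=0, ERR=803787895059631603/18014398509481984
(5,5): OLD=21038267114675159491/144115188075855872 → NEW=255, ERR=-15711105844668087869/144115188075855872
(5,6): OLD=98876409667860630285/2305843009213693952 → NEW=0, ERR=98876409667860630285/2305843009213693952
(6,0): OLD=14700088105536145/70368744177664 → NEW=255, ERR=-3243941659768175/70368744177664
(6,1): OLD=-48514161431290043/1125899906842624 → NEW=0, ERR=-48514161431290043/1125899906842624
(6,2): OLD=1182071972827506223/18014398509481984 → NEW=0, ERR=1182071972827506223/18014398509481984
(6,3): OLD=22873245389479341873/144115188075855872 → NEW=255, ERR=-13876127569863905487/144115188075855872
(6,4): OLD=18939805744503997939/288230376151711744 → NEW=0, ERR=18939805744503997939/288230376151711744
(6,5): OLD=3080946809188681643199/36893488147419103232 → NEW=0, ERR=3080946809188681643199/36893488147419103232
(6,6): OLD=77400728653080688781385/590295810358705651712 → NEW=255, ERR=-73124702988389252405175/590295810358705651712
Output grid:
  Row 0: .#..###  (3 black, running=3)
  Row 1: .###..#  (3 black, running=6)
  Row 2: ####..#  (2 black, running=8)
  Row 3: .#..#.#  (4 black, running=12)
  Row 4: ....#..  (6 black, running=18)
  Row 5: ####.#.  (2 black, running=20)
  Row 6: #..#..#  (4 black, running=24)

Answer: 24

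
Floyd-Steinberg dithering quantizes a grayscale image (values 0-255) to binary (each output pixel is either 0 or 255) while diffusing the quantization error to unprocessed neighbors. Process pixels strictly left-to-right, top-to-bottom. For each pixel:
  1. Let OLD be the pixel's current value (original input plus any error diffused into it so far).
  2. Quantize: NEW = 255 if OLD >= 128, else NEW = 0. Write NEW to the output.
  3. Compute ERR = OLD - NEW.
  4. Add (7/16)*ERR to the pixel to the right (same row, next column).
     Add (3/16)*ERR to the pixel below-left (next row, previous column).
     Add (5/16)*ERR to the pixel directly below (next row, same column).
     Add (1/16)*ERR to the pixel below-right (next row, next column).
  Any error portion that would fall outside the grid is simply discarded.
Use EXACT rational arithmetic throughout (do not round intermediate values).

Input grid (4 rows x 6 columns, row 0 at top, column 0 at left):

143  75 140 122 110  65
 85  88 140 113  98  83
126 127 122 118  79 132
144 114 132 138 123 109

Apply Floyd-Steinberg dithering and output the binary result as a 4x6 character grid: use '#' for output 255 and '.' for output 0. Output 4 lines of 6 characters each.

Answer: #.#.#.
..#...
#.#.##
#.#.#.

Derivation:
(0,0): OLD=143 → NEW=255, ERR=-112
(0,1): OLD=26 → NEW=0, ERR=26
(0,2): OLD=1211/8 → NEW=255, ERR=-829/8
(0,3): OLD=9813/128 → NEW=0, ERR=9813/128
(0,4): OLD=293971/2048 → NEW=255, ERR=-228269/2048
(0,5): OLD=532037/32768 → NEW=0, ERR=532037/32768
(1,0): OLD=439/8 → NEW=0, ERR=439/8
(1,1): OLD=5997/64 → NEW=0, ERR=5997/64
(1,2): OLD=337125/2048 → NEW=255, ERR=-185115/2048
(1,3): OLD=573747/8192 → NEW=0, ERR=573747/8192
(1,4): OLD=53291859/524288 → NEW=0, ERR=53291859/524288
(1,5): OLD=1053423573/8388608 → NEW=0, ERR=1053423573/8388608
(2,0): OLD=164575/1024 → NEW=255, ERR=-96545/1024
(2,1): OLD=3326465/32768 → NEW=0, ERR=3326465/32768
(2,2): OLD=82394619/524288 → NEW=255, ERR=-51298821/524288
(2,3): OLD=463424587/4194304 → NEW=0, ERR=463424587/4194304
(2,4): OLD=25102281097/134217728 → NEW=255, ERR=-9123239543/134217728
(2,5): OLD=317521766479/2147483648 → NEW=255, ERR=-230086563761/2147483648
(3,0): OLD=70029667/524288 → NEW=255, ERR=-63663773/524288
(3,1): OLD=286722299/4194304 → NEW=0, ERR=286722299/4194304
(3,2): OLD=5314767291/33554432 → NEW=255, ERR=-3241612869/33554432
(3,3): OLD=239233300207/2147483648 → NEW=0, ERR=239233300207/2147483648
(3,4): OLD=2359017727267/17179869184 → NEW=255, ERR=-2021848914653/17179869184
(3,5): OLD=5437512242381/274877906944 → NEW=0, ERR=5437512242381/274877906944
Row 0: #.#.#.
Row 1: ..#...
Row 2: #.#.##
Row 3: #.#.#.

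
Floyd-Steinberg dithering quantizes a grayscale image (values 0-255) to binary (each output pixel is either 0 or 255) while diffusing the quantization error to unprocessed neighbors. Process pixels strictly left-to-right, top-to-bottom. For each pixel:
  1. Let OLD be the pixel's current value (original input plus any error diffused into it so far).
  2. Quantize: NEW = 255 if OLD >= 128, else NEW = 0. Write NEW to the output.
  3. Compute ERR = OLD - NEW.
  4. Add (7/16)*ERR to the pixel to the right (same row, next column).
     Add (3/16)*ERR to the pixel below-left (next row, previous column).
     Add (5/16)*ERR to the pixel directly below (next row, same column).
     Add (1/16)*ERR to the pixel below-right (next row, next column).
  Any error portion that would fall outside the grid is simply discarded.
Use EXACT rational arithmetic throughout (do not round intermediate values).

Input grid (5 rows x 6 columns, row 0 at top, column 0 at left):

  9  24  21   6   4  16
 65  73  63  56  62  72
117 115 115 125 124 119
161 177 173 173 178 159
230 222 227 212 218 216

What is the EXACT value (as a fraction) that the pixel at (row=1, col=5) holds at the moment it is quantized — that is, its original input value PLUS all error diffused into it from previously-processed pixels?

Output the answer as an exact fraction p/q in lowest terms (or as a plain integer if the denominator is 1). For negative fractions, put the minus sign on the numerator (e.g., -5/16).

Answer: 30416740631/268435456

Derivation:
(0,0): OLD=9 → NEW=0, ERR=9
(0,1): OLD=447/16 → NEW=0, ERR=447/16
(0,2): OLD=8505/256 → NEW=0, ERR=8505/256
(0,3): OLD=84111/4096 → NEW=0, ERR=84111/4096
(0,4): OLD=850921/65536 → NEW=0, ERR=850921/65536
(0,5): OLD=22733663/1048576 → NEW=0, ERR=22733663/1048576
(1,0): OLD=18701/256 → NEW=0, ERR=18701/256
(1,1): OLD=246747/2048 → NEW=0, ERR=246747/2048
(1,2): OLD=8630391/65536 → NEW=255, ERR=-8081289/65536
(1,3): OLD=3402539/262144 → NEW=0, ERR=3402539/262144
(1,4): OLD=1293265569/16777216 → NEW=0, ERR=1293265569/16777216
(1,5): OLD=30416740631/268435456 → NEW=0, ERR=30416740631/268435456
Target (1,5): original=72, with diffused error = 30416740631/268435456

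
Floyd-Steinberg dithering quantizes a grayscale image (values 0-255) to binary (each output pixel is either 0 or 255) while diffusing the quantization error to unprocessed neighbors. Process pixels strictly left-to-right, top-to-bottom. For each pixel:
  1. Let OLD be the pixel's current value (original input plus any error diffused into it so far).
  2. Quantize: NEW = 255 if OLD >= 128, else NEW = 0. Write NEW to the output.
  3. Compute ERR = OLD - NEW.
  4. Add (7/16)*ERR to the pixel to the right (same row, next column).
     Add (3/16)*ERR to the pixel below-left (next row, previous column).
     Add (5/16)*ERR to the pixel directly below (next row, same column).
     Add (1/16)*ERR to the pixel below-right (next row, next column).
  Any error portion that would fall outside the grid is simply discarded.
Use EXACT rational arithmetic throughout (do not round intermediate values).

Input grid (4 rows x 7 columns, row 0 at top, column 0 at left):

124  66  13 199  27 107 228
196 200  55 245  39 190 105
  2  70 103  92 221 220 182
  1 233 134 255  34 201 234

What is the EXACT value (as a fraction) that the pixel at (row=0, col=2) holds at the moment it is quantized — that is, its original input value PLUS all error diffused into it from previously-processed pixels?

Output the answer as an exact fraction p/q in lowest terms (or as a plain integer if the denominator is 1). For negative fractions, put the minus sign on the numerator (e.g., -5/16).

(0,0): OLD=124 → NEW=0, ERR=124
(0,1): OLD=481/4 → NEW=0, ERR=481/4
(0,2): OLD=4199/64 → NEW=0, ERR=4199/64
Target (0,2): original=13, with diffused error = 4199/64

Answer: 4199/64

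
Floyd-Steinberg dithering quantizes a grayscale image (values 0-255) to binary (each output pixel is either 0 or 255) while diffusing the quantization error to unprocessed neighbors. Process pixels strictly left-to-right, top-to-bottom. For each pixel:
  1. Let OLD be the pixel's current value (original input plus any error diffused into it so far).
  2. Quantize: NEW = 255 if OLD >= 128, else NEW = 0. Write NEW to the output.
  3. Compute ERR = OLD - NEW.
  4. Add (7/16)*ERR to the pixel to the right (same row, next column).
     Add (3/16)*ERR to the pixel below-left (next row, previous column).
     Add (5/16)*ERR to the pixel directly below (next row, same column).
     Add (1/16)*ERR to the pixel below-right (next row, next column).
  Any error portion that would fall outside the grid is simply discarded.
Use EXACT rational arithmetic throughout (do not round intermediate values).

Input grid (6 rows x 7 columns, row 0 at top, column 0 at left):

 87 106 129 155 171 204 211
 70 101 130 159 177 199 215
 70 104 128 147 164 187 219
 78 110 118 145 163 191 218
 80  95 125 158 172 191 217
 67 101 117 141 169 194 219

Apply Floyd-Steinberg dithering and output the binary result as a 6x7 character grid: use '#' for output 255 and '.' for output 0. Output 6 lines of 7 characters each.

Answer: .#.####
..#.#.#
.#.####
.#.#.##
.#.##.#
..#.###

Derivation:
(0,0): OLD=87 → NEW=0, ERR=87
(0,1): OLD=2305/16 → NEW=255, ERR=-1775/16
(0,2): OLD=20599/256 → NEW=0, ERR=20599/256
(0,3): OLD=779073/4096 → NEW=255, ERR=-265407/4096
(0,4): OLD=9348807/65536 → NEW=255, ERR=-7362873/65536
(0,5): OLD=162369393/1048576 → NEW=255, ERR=-105017487/1048576
(0,6): OLD=2804870167/16777216 → NEW=255, ERR=-1473319913/16777216
(1,0): OLD=19555/256 → NEW=0, ERR=19555/256
(1,1): OLD=246325/2048 → NEW=0, ERR=246325/2048
(1,2): OLD=12365529/65536 → NEW=255, ERR=-4346151/65536
(1,3): OLD=24563173/262144 → NEW=0, ERR=24563173/262144
(1,4): OLD=2685309583/16777216 → NEW=255, ERR=-1592880497/16777216
(1,5): OLD=13781119039/134217728 → NEW=0, ERR=13781119039/134217728
(1,6): OLD=485801782737/2147483648 → NEW=255, ERR=-61806547503/2147483648
(2,0): OLD=3814935/32768 → NEW=0, ERR=3814935/32768
(2,1): OLD=193840621/1048576 → NEW=255, ERR=-73546259/1048576
(2,2): OLD=1705844231/16777216 → NEW=0, ERR=1705844231/16777216
(2,3): OLD=26684940431/134217728 → NEW=255, ERR=-7540580209/134217728
(2,4): OLD=144803869311/1073741824 → NEW=255, ERR=-129000295809/1073741824
(2,5): OLD=5332448110485/34359738368 → NEW=255, ERR=-3429285173355/34359738368
(2,6): OLD=94974969701731/549755813888 → NEW=255, ERR=-45212762839709/549755813888
(3,0): OLD=1698373671/16777216 → NEW=0, ERR=1698373671/16777216
(3,1): OLD=21301797275/134217728 → NEW=255, ERR=-12923723365/134217728
(3,2): OLD=99567557185/1073741824 → NEW=0, ERR=99567557185/1073741824
(3,3): OLD=652150966743/4294967296 → NEW=255, ERR=-443065693737/4294967296
(3,4): OLD=31940227431463/549755813888 → NEW=0, ERR=31940227431463/549755813888
(3,5): OLD=713803052710117/4398046511104 → NEW=255, ERR=-407698807621403/4398046511104
(3,6): OLD=10239035561603131/70368744177664 → NEW=255, ERR=-7704994203701189/70368744177664
(4,0): OLD=200962468585/2147483648 → NEW=0, ERR=200962468585/2147483648
(4,1): OLD=4451811728853/34359738368 → NEW=255, ERR=-4309921554987/34359738368
(4,2): OLD=40538785169563/549755813888 → NEW=0, ERR=40538785169563/549755813888
(4,3): OLD=768395710638617/4398046511104 → NEW=255, ERR=-353106149692903/4398046511104
(4,4): OLD=4616247177357755/35184372088832 → NEW=255, ERR=-4355767705294405/35184372088832
(4,5): OLD=102423596223230971/1125899906842624 → NEW=0, ERR=102423596223230971/1125899906842624
(4,6): OLD=3905319219073033037/18014398509481984 → NEW=255, ERR=-688352400844872883/18014398509481984
(5,0): OLD=39980872352335/549755813888 → NEW=0, ERR=39980872352335/549755813888
(5,1): OLD=498270262388421/4398046511104 → NEW=0, ERR=498270262388421/4398046511104
(5,2): OLD=5865798952085555/35184372088832 → NEW=255, ERR=-3106215930566605/35184372088832
(5,3): OLD=16517682532845727/281474976710656 → NEW=0, ERR=16517682532845727/281474976710656
(5,4): OLD=3026881240523340597/18014398509481984 → NEW=255, ERR=-1566790379394565323/18014398509481984
(5,5): OLD=24423918873941622373/144115188075855872 → NEW=255, ERR=-12325454085401624987/144115188075855872
(5,6): OLD=404277564702766249547/2305843009213693952 → NEW=255, ERR=-183712402646725708213/2305843009213693952
Row 0: .#.####
Row 1: ..#.#.#
Row 2: .#.####
Row 3: .#.#.##
Row 4: .#.##.#
Row 5: ..#.###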